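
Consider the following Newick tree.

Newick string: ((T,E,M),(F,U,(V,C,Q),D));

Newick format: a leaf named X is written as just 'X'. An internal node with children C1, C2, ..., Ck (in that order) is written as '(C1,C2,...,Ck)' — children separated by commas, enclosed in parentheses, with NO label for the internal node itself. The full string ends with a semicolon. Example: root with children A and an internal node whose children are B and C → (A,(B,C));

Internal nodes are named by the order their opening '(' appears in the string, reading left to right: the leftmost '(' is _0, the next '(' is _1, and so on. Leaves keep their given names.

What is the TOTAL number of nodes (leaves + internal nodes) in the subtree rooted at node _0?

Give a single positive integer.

Answer: 13

Derivation:
Newick: ((T,E,M),(F,U,(V,C,Q),D));
Locate _0: it is the '(' at position 0 (the 1st '(' reading left to right).
Query: subtree rooted at _0
_0: subtree_size = 1 + 12
  _1: subtree_size = 1 + 3
    T: subtree_size = 1 + 0
    E: subtree_size = 1 + 0
    M: subtree_size = 1 + 0
  _2: subtree_size = 1 + 7
    F: subtree_size = 1 + 0
    U: subtree_size = 1 + 0
    _3: subtree_size = 1 + 3
      V: subtree_size = 1 + 0
      C: subtree_size = 1 + 0
      Q: subtree_size = 1 + 0
    D: subtree_size = 1 + 0
Total subtree size of _0: 13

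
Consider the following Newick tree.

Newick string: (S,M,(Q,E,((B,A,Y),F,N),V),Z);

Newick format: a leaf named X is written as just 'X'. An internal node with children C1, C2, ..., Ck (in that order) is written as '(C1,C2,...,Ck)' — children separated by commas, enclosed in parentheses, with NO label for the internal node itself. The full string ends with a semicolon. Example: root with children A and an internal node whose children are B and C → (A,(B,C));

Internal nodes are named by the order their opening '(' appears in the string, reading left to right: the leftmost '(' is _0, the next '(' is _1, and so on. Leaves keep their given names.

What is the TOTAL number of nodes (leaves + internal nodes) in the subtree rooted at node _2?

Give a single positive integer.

Newick: (S,M,(Q,E,((B,A,Y),F,N),V),Z);
Locate _2: it is the '(' at position 10 (the 3rd '(' reading left to right).
Query: subtree rooted at _2
_2: subtree_size = 1 + 6
  _3: subtree_size = 1 + 3
    B: subtree_size = 1 + 0
    A: subtree_size = 1 + 0
    Y: subtree_size = 1 + 0
  F: subtree_size = 1 + 0
  N: subtree_size = 1 + 0
Total subtree size of _2: 7

Answer: 7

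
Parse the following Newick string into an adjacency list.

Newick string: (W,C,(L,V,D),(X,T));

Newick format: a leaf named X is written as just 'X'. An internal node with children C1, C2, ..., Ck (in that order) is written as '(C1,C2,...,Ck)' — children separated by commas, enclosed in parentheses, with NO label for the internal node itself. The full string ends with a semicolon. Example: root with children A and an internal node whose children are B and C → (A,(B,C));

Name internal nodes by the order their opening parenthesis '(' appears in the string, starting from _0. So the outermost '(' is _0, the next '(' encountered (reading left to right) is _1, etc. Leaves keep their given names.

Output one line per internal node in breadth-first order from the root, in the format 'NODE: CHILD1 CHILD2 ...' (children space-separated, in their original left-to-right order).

Answer: _0: W C _1 _2
_1: L V D
_2: X T

Derivation:
Input: (W,C,(L,V,D),(X,T));
Scanning left-to-right, naming '(' by encounter order:
  pos 0: '(' -> open internal node _0 (depth 1)
  pos 5: '(' -> open internal node _1 (depth 2)
  pos 11: ')' -> close internal node _1 (now at depth 1)
  pos 13: '(' -> open internal node _2 (depth 2)
  pos 17: ')' -> close internal node _2 (now at depth 1)
  pos 18: ')' -> close internal node _0 (now at depth 0)
Total internal nodes: 3
BFS adjacency from root:
  _0: W C _1 _2
  _1: L V D
  _2: X T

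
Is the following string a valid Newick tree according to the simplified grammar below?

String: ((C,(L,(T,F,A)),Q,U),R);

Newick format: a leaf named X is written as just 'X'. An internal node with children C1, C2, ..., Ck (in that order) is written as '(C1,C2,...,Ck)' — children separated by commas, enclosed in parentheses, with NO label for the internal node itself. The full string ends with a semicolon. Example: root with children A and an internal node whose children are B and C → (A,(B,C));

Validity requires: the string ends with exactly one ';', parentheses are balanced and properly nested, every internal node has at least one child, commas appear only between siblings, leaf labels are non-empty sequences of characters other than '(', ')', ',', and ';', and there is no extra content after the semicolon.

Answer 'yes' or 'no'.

Answer: yes

Derivation:
Input: ((C,(L,(T,F,A)),Q,U),R);
Paren balance: 4 '(' vs 4 ')' OK
Ends with single ';': True
Full parse: OK
Valid: True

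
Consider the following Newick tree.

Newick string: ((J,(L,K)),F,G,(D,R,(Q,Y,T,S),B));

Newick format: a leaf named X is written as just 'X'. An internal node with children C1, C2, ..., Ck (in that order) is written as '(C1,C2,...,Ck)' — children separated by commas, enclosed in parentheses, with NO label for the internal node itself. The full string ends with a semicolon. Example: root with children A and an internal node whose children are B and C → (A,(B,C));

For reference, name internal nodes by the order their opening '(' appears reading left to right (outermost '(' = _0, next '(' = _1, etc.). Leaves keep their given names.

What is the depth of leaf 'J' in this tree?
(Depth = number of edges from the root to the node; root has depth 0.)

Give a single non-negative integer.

Answer: 2

Derivation:
Newick: ((J,(L,K)),F,G,(D,R,(Q,Y,T,S),B));
Naming internals by '(' encounter order: outermost '(' = _0, next = _1, ...
Query node: J
Path from root: _0 -> _1 -> J
Depth of J: 2 (number of edges from root)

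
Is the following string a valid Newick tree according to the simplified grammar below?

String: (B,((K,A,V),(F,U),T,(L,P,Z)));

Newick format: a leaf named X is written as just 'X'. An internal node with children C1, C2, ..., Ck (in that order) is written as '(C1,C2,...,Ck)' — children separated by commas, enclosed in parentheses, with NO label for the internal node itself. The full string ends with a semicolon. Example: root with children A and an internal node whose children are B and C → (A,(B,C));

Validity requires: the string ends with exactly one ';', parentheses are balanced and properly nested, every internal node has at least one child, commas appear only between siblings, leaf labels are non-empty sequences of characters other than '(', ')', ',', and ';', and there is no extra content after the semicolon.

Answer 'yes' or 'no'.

Input: (B,((K,A,V),(F,U),T,(L,P,Z)));
Paren balance: 5 '(' vs 5 ')' OK
Ends with single ';': True
Full parse: OK
Valid: True

Answer: yes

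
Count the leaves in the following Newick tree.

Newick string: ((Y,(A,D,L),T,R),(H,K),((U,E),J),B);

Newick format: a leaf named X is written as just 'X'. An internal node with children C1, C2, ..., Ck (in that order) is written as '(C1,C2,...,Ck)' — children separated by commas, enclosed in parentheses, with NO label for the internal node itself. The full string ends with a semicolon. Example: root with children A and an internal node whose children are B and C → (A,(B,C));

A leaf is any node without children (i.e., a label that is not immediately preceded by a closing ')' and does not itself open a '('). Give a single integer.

Answer: 12

Derivation:
Newick: ((Y,(A,D,L),T,R),(H,K),((U,E),J),B);
Scan left-to-right; a leaf is any maximal label run not followed by '(':
  pos 2: leaf 'Y' → count = 1
  pos 5: leaf 'A' → count = 2
  pos 7: leaf 'D' → count = 3
  pos 9: leaf 'L' → count = 4
  pos 12: leaf 'T' → count = 5
  pos 14: leaf 'R' → count = 6
  pos 18: leaf 'H' → count = 7
  pos 20: leaf 'K' → count = 8
  pos 25: leaf 'U' → count = 9
  pos 27: leaf 'E' → count = 10
  pos 30: leaf 'J' → count = 11
  pos 33: leaf 'B' → count = 12
Total leaves: 12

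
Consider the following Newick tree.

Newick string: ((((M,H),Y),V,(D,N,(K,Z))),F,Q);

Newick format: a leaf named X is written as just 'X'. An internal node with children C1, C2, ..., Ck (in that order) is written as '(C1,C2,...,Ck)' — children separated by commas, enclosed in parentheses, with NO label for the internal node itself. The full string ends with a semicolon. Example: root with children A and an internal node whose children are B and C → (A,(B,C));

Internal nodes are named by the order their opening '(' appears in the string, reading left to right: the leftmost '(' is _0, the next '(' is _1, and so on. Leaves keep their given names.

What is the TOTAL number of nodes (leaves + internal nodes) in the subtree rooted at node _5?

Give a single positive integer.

Newick: ((((M,H),Y),V,(D,N,(K,Z))),F,Q);
Locate _5: it is the '(' at position 19 (the 6th '(' reading left to right).
Query: subtree rooted at _5
_5: subtree_size = 1 + 2
  K: subtree_size = 1 + 0
  Z: subtree_size = 1 + 0
Total subtree size of _5: 3

Answer: 3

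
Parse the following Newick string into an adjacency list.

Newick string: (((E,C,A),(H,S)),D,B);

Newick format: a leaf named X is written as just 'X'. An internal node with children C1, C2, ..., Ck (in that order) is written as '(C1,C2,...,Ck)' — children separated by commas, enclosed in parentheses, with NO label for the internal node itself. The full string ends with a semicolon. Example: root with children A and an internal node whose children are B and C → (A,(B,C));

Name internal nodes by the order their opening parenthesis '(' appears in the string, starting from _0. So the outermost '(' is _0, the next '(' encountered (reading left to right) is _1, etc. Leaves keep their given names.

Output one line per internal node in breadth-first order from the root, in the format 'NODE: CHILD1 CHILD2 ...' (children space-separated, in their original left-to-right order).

Input: (((E,C,A),(H,S)),D,B);
Scanning left-to-right, naming '(' by encounter order:
  pos 0: '(' -> open internal node _0 (depth 1)
  pos 1: '(' -> open internal node _1 (depth 2)
  pos 2: '(' -> open internal node _2 (depth 3)
  pos 8: ')' -> close internal node _2 (now at depth 2)
  pos 10: '(' -> open internal node _3 (depth 3)
  pos 14: ')' -> close internal node _3 (now at depth 2)
  pos 15: ')' -> close internal node _1 (now at depth 1)
  pos 20: ')' -> close internal node _0 (now at depth 0)
Total internal nodes: 4
BFS adjacency from root:
  _0: _1 D B
  _1: _2 _3
  _2: E C A
  _3: H S

Answer: _0: _1 D B
_1: _2 _3
_2: E C A
_3: H S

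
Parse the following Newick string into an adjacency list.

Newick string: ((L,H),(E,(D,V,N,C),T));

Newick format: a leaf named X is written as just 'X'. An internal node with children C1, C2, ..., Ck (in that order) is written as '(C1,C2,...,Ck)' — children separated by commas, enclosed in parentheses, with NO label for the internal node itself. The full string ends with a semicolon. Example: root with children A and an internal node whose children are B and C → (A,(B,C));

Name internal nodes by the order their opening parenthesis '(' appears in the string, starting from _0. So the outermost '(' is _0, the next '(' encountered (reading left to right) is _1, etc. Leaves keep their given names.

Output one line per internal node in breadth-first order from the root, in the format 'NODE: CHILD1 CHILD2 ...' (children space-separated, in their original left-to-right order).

Input: ((L,H),(E,(D,V,N,C),T));
Scanning left-to-right, naming '(' by encounter order:
  pos 0: '(' -> open internal node _0 (depth 1)
  pos 1: '(' -> open internal node _1 (depth 2)
  pos 5: ')' -> close internal node _1 (now at depth 1)
  pos 7: '(' -> open internal node _2 (depth 2)
  pos 10: '(' -> open internal node _3 (depth 3)
  pos 18: ')' -> close internal node _3 (now at depth 2)
  pos 21: ')' -> close internal node _2 (now at depth 1)
  pos 22: ')' -> close internal node _0 (now at depth 0)
Total internal nodes: 4
BFS adjacency from root:
  _0: _1 _2
  _1: L H
  _2: E _3 T
  _3: D V N C

Answer: _0: _1 _2
_1: L H
_2: E _3 T
_3: D V N C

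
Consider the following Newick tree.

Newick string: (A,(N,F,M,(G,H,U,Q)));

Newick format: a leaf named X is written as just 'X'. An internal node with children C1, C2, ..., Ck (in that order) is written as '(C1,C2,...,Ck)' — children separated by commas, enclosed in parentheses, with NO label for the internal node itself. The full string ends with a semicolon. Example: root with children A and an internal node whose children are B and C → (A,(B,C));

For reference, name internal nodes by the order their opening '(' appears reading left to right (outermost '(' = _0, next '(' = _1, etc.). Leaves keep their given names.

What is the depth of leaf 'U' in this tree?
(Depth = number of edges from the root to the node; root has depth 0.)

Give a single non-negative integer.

Newick: (A,(N,F,M,(G,H,U,Q)));
Naming internals by '(' encounter order: outermost '(' = _0, next = _1, ...
Query node: U
Path from root: _0 -> _1 -> _2 -> U
Depth of U: 3 (number of edges from root)

Answer: 3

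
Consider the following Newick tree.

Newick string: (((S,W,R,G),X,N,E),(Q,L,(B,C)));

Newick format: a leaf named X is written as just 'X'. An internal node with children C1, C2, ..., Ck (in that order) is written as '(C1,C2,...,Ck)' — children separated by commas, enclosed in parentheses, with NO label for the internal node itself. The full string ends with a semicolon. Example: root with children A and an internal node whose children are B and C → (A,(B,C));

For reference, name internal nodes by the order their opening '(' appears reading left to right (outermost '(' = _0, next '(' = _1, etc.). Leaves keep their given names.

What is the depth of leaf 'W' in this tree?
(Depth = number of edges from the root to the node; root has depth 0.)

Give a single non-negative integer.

Answer: 3

Derivation:
Newick: (((S,W,R,G),X,N,E),(Q,L,(B,C)));
Naming internals by '(' encounter order: outermost '(' = _0, next = _1, ...
Query node: W
Path from root: _0 -> _1 -> _2 -> W
Depth of W: 3 (number of edges from root)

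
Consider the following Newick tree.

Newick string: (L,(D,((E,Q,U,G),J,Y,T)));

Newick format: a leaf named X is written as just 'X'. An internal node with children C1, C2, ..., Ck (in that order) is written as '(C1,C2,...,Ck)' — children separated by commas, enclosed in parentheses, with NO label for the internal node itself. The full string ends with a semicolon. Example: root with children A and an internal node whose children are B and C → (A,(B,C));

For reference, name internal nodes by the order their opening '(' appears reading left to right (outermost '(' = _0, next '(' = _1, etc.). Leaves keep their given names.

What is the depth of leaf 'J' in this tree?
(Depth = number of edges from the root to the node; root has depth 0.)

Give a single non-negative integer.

Newick: (L,(D,((E,Q,U,G),J,Y,T)));
Naming internals by '(' encounter order: outermost '(' = _0, next = _1, ...
Query node: J
Path from root: _0 -> _1 -> _2 -> J
Depth of J: 3 (number of edges from root)

Answer: 3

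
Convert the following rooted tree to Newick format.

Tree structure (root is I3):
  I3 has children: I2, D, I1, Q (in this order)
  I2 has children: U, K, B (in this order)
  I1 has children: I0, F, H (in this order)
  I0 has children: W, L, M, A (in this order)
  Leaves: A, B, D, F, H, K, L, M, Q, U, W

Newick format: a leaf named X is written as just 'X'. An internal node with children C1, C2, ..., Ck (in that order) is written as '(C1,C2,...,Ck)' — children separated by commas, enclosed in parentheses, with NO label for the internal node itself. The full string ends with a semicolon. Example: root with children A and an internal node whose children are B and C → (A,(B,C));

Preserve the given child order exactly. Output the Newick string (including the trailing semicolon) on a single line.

internal I3 with children ['I2', 'D', 'I1', 'Q']
  internal I2 with children ['U', 'K', 'B']
    leaf 'U' → 'U'
    leaf 'K' → 'K'
    leaf 'B' → 'B'
  → '(U,K,B)'
  leaf 'D' → 'D'
  internal I1 with children ['I0', 'F', 'H']
    internal I0 with children ['W', 'L', 'M', 'A']
      leaf 'W' → 'W'
      leaf 'L' → 'L'
      leaf 'M' → 'M'
      leaf 'A' → 'A'
    → '(W,L,M,A)'
    leaf 'F' → 'F'
    leaf 'H' → 'H'
  → '((W,L,M,A),F,H)'
  leaf 'Q' → 'Q'
→ '((U,K,B),D,((W,L,M,A),F,H),Q)'
Final: ((U,K,B),D,((W,L,M,A),F,H),Q);

Answer: ((U,K,B),D,((W,L,M,A),F,H),Q);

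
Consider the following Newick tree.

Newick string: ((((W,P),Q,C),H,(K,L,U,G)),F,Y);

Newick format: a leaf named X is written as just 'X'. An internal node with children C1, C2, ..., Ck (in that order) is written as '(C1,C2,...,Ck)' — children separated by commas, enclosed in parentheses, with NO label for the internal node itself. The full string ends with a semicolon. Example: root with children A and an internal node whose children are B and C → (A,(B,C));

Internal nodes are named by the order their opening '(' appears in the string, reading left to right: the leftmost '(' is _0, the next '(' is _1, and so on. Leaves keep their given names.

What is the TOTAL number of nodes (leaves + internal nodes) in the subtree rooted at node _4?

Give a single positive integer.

Answer: 5

Derivation:
Newick: ((((W,P),Q,C),H,(K,L,U,G)),F,Y);
Locate _4: it is the '(' at position 16 (the 5th '(' reading left to right).
Query: subtree rooted at _4
_4: subtree_size = 1 + 4
  K: subtree_size = 1 + 0
  L: subtree_size = 1 + 0
  U: subtree_size = 1 + 0
  G: subtree_size = 1 + 0
Total subtree size of _4: 5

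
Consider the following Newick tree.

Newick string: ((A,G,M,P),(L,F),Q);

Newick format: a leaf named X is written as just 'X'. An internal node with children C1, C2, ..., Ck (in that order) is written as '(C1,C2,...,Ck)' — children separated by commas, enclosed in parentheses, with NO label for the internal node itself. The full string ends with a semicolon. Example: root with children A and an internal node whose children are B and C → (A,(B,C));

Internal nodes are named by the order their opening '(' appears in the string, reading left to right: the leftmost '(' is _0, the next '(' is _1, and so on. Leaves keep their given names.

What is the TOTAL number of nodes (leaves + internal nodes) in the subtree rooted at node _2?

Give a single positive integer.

Newick: ((A,G,M,P),(L,F),Q);
Locate _2: it is the '(' at position 11 (the 3rd '(' reading left to right).
Query: subtree rooted at _2
_2: subtree_size = 1 + 2
  L: subtree_size = 1 + 0
  F: subtree_size = 1 + 0
Total subtree size of _2: 3

Answer: 3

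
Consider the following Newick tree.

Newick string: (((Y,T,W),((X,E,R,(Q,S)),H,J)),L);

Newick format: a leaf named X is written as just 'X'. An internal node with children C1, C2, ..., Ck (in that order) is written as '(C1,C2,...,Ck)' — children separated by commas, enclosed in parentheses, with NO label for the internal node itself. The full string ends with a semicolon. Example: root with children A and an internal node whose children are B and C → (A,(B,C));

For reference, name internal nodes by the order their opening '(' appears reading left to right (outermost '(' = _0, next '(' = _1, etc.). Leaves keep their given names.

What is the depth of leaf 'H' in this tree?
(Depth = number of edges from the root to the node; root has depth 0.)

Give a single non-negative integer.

Newick: (((Y,T,W),((X,E,R,(Q,S)),H,J)),L);
Naming internals by '(' encounter order: outermost '(' = _0, next = _1, ...
Query node: H
Path from root: _0 -> _1 -> _3 -> H
Depth of H: 3 (number of edges from root)

Answer: 3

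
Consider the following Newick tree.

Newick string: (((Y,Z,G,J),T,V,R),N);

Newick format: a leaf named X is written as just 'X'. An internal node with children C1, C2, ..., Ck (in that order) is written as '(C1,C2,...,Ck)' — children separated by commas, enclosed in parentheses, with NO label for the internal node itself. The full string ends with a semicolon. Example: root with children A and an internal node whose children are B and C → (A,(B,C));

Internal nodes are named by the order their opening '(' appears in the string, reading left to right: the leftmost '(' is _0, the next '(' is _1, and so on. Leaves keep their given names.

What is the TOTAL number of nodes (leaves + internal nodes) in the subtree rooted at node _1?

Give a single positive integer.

Newick: (((Y,Z,G,J),T,V,R),N);
Locate _1: it is the '(' at position 1 (the 2nd '(' reading left to right).
Query: subtree rooted at _1
_1: subtree_size = 1 + 8
  _2: subtree_size = 1 + 4
    Y: subtree_size = 1 + 0
    Z: subtree_size = 1 + 0
    G: subtree_size = 1 + 0
    J: subtree_size = 1 + 0
  T: subtree_size = 1 + 0
  V: subtree_size = 1 + 0
  R: subtree_size = 1 + 0
Total subtree size of _1: 9

Answer: 9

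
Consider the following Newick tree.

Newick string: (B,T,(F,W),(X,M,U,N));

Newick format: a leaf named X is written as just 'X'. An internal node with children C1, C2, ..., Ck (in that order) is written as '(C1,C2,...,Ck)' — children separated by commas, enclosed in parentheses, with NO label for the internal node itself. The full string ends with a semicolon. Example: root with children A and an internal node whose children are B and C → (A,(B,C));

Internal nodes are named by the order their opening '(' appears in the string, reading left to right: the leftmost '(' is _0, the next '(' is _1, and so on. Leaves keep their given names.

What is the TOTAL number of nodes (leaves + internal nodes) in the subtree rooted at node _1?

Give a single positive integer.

Answer: 3

Derivation:
Newick: (B,T,(F,W),(X,M,U,N));
Locate _1: it is the '(' at position 5 (the 2nd '(' reading left to right).
Query: subtree rooted at _1
_1: subtree_size = 1 + 2
  F: subtree_size = 1 + 0
  W: subtree_size = 1 + 0
Total subtree size of _1: 3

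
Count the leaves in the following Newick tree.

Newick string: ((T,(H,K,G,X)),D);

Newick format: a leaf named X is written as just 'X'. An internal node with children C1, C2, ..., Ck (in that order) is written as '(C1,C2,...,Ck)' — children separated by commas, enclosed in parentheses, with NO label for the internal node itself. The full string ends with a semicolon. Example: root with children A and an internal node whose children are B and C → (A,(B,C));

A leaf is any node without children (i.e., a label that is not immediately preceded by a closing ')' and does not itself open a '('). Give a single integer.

Newick: ((T,(H,K,G,X)),D);
Scan left-to-right; a leaf is any maximal label run not followed by '(':
  pos 2: leaf 'T' → count = 1
  pos 5: leaf 'H' → count = 2
  pos 7: leaf 'K' → count = 3
  pos 9: leaf 'G' → count = 4
  pos 11: leaf 'X' → count = 5
  pos 15: leaf 'D' → count = 6
Total leaves: 6

Answer: 6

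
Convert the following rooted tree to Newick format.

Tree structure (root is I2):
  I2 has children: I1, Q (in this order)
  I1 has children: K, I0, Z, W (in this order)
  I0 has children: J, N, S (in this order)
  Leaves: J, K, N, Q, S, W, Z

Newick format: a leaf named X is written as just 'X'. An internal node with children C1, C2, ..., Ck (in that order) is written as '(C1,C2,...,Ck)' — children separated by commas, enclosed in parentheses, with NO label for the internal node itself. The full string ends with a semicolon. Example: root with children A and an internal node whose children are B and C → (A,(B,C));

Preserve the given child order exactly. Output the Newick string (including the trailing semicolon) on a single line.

internal I2 with children ['I1', 'Q']
  internal I1 with children ['K', 'I0', 'Z', 'W']
    leaf 'K' → 'K'
    internal I0 with children ['J', 'N', 'S']
      leaf 'J' → 'J'
      leaf 'N' → 'N'
      leaf 'S' → 'S'
    → '(J,N,S)'
    leaf 'Z' → 'Z'
    leaf 'W' → 'W'
  → '(K,(J,N,S),Z,W)'
  leaf 'Q' → 'Q'
→ '((K,(J,N,S),Z,W),Q)'
Final: ((K,(J,N,S),Z,W),Q);

Answer: ((K,(J,N,S),Z,W),Q);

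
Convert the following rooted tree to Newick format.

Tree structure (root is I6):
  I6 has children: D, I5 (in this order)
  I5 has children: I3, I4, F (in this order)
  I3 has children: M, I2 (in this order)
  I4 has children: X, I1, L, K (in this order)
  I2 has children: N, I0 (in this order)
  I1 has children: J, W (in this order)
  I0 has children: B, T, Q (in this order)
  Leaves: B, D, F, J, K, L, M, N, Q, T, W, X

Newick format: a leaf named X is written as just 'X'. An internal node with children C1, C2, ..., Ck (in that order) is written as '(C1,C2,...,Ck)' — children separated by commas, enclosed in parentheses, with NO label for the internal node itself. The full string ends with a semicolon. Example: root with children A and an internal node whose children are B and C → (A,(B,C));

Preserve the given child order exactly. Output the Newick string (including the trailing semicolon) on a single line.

Answer: (D,((M,(N,(B,T,Q))),(X,(J,W),L,K),F));

Derivation:
internal I6 with children ['D', 'I5']
  leaf 'D' → 'D'
  internal I5 with children ['I3', 'I4', 'F']
    internal I3 with children ['M', 'I2']
      leaf 'M' → 'M'
      internal I2 with children ['N', 'I0']
        leaf 'N' → 'N'
        internal I0 with children ['B', 'T', 'Q']
          leaf 'B' → 'B'
          leaf 'T' → 'T'
          leaf 'Q' → 'Q'
        → '(B,T,Q)'
      → '(N,(B,T,Q))'
    → '(M,(N,(B,T,Q)))'
    internal I4 with children ['X', 'I1', 'L', 'K']
      leaf 'X' → 'X'
      internal I1 with children ['J', 'W']
        leaf 'J' → 'J'
        leaf 'W' → 'W'
      → '(J,W)'
      leaf 'L' → 'L'
      leaf 'K' → 'K'
    → '(X,(J,W),L,K)'
    leaf 'F' → 'F'
  → '((M,(N,(B,T,Q))),(X,(J,W),L,K),F)'
→ '(D,((M,(N,(B,T,Q))),(X,(J,W),L,K),F))'
Final: (D,((M,(N,(B,T,Q))),(X,(J,W),L,K),F));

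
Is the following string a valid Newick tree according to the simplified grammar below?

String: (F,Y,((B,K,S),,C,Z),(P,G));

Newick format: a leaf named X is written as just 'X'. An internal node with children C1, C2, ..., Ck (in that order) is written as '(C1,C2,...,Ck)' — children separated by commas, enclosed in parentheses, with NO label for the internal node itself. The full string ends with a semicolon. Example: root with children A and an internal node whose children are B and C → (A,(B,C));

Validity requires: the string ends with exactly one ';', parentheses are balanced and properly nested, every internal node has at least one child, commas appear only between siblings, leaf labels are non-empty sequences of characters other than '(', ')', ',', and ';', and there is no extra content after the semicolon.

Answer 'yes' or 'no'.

Input: (F,Y,((B,K,S),,C,Z),(P,G));
Paren balance: 4 '(' vs 4 ')' OK
Ends with single ';': True
Full parse: FAILS (empty leaf label at pos 14)
Valid: False

Answer: no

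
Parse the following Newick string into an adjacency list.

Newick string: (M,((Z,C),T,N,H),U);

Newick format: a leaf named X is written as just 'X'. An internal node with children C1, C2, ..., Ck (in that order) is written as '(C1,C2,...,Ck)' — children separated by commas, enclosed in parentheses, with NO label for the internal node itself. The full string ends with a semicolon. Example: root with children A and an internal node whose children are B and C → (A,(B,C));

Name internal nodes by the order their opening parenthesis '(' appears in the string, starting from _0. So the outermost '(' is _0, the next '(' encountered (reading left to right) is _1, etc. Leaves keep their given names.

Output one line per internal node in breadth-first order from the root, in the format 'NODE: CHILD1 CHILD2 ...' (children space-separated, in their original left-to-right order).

Input: (M,((Z,C),T,N,H),U);
Scanning left-to-right, naming '(' by encounter order:
  pos 0: '(' -> open internal node _0 (depth 1)
  pos 3: '(' -> open internal node _1 (depth 2)
  pos 4: '(' -> open internal node _2 (depth 3)
  pos 8: ')' -> close internal node _2 (now at depth 2)
  pos 15: ')' -> close internal node _1 (now at depth 1)
  pos 18: ')' -> close internal node _0 (now at depth 0)
Total internal nodes: 3
BFS adjacency from root:
  _0: M _1 U
  _1: _2 T N H
  _2: Z C

Answer: _0: M _1 U
_1: _2 T N H
_2: Z C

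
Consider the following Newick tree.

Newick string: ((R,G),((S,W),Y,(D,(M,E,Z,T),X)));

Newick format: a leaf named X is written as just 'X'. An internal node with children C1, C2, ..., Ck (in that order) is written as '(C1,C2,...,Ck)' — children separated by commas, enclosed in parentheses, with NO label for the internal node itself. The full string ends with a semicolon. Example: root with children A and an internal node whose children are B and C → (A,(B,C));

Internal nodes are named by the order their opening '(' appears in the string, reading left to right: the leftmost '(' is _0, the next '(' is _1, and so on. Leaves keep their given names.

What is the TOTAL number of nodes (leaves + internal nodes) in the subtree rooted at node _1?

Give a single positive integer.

Newick: ((R,G),((S,W),Y,(D,(M,E,Z,T),X)));
Locate _1: it is the '(' at position 1 (the 2nd '(' reading left to right).
Query: subtree rooted at _1
_1: subtree_size = 1 + 2
  R: subtree_size = 1 + 0
  G: subtree_size = 1 + 0
Total subtree size of _1: 3

Answer: 3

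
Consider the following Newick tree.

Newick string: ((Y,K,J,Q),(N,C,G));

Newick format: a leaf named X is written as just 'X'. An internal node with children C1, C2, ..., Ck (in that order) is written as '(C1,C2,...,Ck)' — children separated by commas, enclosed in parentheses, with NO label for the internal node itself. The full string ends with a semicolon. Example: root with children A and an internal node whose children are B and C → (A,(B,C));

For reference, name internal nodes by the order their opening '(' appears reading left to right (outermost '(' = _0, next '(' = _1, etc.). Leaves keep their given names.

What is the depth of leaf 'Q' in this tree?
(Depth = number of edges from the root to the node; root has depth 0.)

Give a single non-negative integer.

Answer: 2

Derivation:
Newick: ((Y,K,J,Q),(N,C,G));
Naming internals by '(' encounter order: outermost '(' = _0, next = _1, ...
Query node: Q
Path from root: _0 -> _1 -> Q
Depth of Q: 2 (number of edges from root)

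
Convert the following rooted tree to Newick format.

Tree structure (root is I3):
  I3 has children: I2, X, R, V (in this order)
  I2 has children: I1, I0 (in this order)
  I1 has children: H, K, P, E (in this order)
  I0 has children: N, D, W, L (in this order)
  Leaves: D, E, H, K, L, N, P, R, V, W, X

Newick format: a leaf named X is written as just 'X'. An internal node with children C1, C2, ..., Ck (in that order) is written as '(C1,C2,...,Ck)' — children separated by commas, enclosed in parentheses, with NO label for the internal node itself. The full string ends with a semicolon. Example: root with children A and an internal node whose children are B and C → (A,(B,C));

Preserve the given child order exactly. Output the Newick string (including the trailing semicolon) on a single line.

internal I3 with children ['I2', 'X', 'R', 'V']
  internal I2 with children ['I1', 'I0']
    internal I1 with children ['H', 'K', 'P', 'E']
      leaf 'H' → 'H'
      leaf 'K' → 'K'
      leaf 'P' → 'P'
      leaf 'E' → 'E'
    → '(H,K,P,E)'
    internal I0 with children ['N', 'D', 'W', 'L']
      leaf 'N' → 'N'
      leaf 'D' → 'D'
      leaf 'W' → 'W'
      leaf 'L' → 'L'
    → '(N,D,W,L)'
  → '((H,K,P,E),(N,D,W,L))'
  leaf 'X' → 'X'
  leaf 'R' → 'R'
  leaf 'V' → 'V'
→ '(((H,K,P,E),(N,D,W,L)),X,R,V)'
Final: (((H,K,P,E),(N,D,W,L)),X,R,V);

Answer: (((H,K,P,E),(N,D,W,L)),X,R,V);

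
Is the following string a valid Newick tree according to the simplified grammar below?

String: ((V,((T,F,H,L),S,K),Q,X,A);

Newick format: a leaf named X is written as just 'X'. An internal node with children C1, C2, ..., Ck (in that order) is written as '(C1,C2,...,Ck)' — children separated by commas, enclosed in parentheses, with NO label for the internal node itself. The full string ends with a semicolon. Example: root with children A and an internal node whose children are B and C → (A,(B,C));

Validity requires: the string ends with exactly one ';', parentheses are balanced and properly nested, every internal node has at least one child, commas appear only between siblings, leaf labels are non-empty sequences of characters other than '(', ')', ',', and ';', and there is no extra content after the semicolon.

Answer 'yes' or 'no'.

Answer: no

Derivation:
Input: ((V,((T,F,H,L),S,K),Q,X,A);
Paren balance: 4 '(' vs 3 ')' MISMATCH
Ends with single ';': True
Full parse: FAILS (expected , or ) at pos 26)
Valid: False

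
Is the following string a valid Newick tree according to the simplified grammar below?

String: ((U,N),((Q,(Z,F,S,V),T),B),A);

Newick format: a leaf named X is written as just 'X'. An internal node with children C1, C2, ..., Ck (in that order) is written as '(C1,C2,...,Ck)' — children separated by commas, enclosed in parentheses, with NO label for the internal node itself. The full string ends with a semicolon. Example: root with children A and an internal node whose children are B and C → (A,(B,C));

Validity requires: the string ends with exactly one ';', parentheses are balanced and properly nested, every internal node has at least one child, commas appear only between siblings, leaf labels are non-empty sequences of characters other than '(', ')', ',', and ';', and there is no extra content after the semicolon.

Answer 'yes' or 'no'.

Answer: yes

Derivation:
Input: ((U,N),((Q,(Z,F,S,V),T),B),A);
Paren balance: 5 '(' vs 5 ')' OK
Ends with single ';': True
Full parse: OK
Valid: True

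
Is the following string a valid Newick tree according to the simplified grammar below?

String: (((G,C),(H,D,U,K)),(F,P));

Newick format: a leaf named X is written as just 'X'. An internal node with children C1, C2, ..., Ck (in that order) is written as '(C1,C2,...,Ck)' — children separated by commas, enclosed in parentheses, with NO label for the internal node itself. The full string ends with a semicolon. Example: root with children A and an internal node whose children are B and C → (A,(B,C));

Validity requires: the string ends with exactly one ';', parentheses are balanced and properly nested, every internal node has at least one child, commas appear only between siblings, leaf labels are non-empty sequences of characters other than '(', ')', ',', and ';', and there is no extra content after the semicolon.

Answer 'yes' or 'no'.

Answer: yes

Derivation:
Input: (((G,C),(H,D,U,K)),(F,P));
Paren balance: 5 '(' vs 5 ')' OK
Ends with single ';': True
Full parse: OK
Valid: True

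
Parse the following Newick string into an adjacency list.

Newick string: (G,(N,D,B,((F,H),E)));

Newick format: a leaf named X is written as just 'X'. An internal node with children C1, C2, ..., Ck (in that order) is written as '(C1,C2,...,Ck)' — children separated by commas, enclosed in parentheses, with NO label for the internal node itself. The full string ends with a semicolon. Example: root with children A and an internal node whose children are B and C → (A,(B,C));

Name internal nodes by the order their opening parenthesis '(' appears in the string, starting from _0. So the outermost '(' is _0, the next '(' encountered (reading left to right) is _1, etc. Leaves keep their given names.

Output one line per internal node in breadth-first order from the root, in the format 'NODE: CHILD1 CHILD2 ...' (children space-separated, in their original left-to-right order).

Answer: _0: G _1
_1: N D B _2
_2: _3 E
_3: F H

Derivation:
Input: (G,(N,D,B,((F,H),E)));
Scanning left-to-right, naming '(' by encounter order:
  pos 0: '(' -> open internal node _0 (depth 1)
  pos 3: '(' -> open internal node _1 (depth 2)
  pos 10: '(' -> open internal node _2 (depth 3)
  pos 11: '(' -> open internal node _3 (depth 4)
  pos 15: ')' -> close internal node _3 (now at depth 3)
  pos 18: ')' -> close internal node _2 (now at depth 2)
  pos 19: ')' -> close internal node _1 (now at depth 1)
  pos 20: ')' -> close internal node _0 (now at depth 0)
Total internal nodes: 4
BFS adjacency from root:
  _0: G _1
  _1: N D B _2
  _2: _3 E
  _3: F H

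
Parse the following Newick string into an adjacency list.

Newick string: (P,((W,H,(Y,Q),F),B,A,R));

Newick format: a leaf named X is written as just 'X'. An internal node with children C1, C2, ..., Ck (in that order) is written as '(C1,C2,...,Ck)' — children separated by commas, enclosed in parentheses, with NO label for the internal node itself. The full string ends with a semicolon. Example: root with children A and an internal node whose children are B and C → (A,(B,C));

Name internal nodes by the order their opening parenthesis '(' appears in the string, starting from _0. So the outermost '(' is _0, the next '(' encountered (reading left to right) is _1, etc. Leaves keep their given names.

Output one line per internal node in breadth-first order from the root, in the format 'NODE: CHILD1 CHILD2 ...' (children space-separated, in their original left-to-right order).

Answer: _0: P _1
_1: _2 B A R
_2: W H _3 F
_3: Y Q

Derivation:
Input: (P,((W,H,(Y,Q),F),B,A,R));
Scanning left-to-right, naming '(' by encounter order:
  pos 0: '(' -> open internal node _0 (depth 1)
  pos 3: '(' -> open internal node _1 (depth 2)
  pos 4: '(' -> open internal node _2 (depth 3)
  pos 9: '(' -> open internal node _3 (depth 4)
  pos 13: ')' -> close internal node _3 (now at depth 3)
  pos 16: ')' -> close internal node _2 (now at depth 2)
  pos 23: ')' -> close internal node _1 (now at depth 1)
  pos 24: ')' -> close internal node _0 (now at depth 0)
Total internal nodes: 4
BFS adjacency from root:
  _0: P _1
  _1: _2 B A R
  _2: W H _3 F
  _3: Y Q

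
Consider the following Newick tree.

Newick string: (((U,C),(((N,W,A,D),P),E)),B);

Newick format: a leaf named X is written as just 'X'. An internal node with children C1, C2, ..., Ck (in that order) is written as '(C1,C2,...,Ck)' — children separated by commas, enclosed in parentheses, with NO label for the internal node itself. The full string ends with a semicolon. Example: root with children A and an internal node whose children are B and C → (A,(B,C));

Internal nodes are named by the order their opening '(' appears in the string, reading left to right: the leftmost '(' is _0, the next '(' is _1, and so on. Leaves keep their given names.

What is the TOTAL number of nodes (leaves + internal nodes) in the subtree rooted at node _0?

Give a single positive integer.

Answer: 15

Derivation:
Newick: (((U,C),(((N,W,A,D),P),E)),B);
Locate _0: it is the '(' at position 0 (the 1st '(' reading left to right).
Query: subtree rooted at _0
_0: subtree_size = 1 + 14
  _1: subtree_size = 1 + 12
    _2: subtree_size = 1 + 2
      U: subtree_size = 1 + 0
      C: subtree_size = 1 + 0
    _3: subtree_size = 1 + 8
      _4: subtree_size = 1 + 6
        _5: subtree_size = 1 + 4
          N: subtree_size = 1 + 0
          W: subtree_size = 1 + 0
          A: subtree_size = 1 + 0
          D: subtree_size = 1 + 0
        P: subtree_size = 1 + 0
      E: subtree_size = 1 + 0
  B: subtree_size = 1 + 0
Total subtree size of _0: 15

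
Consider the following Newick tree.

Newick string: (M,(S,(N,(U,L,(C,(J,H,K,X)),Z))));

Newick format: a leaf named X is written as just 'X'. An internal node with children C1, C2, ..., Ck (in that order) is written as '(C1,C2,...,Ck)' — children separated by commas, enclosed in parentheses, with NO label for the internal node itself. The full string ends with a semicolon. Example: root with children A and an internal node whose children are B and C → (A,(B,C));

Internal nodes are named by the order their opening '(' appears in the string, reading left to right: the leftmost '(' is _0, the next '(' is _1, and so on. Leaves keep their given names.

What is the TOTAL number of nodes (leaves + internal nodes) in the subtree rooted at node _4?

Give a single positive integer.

Answer: 7

Derivation:
Newick: (M,(S,(N,(U,L,(C,(J,H,K,X)),Z))));
Locate _4: it is the '(' at position 14 (the 5th '(' reading left to right).
Query: subtree rooted at _4
_4: subtree_size = 1 + 6
  C: subtree_size = 1 + 0
  _5: subtree_size = 1 + 4
    J: subtree_size = 1 + 0
    H: subtree_size = 1 + 0
    K: subtree_size = 1 + 0
    X: subtree_size = 1 + 0
Total subtree size of _4: 7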